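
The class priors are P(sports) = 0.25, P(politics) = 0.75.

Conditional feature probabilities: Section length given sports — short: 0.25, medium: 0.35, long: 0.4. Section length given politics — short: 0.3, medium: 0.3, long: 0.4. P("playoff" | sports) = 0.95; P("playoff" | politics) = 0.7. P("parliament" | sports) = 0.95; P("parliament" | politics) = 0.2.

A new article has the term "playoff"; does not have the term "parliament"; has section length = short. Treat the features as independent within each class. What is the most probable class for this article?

politics

sports: 0.25 × 0.25 × 0.95 × (1−0.95) = 0.00296875
politics: 0.75 × 0.3 × 0.7 × (1−0.2) = 0.126
Highest score → politics.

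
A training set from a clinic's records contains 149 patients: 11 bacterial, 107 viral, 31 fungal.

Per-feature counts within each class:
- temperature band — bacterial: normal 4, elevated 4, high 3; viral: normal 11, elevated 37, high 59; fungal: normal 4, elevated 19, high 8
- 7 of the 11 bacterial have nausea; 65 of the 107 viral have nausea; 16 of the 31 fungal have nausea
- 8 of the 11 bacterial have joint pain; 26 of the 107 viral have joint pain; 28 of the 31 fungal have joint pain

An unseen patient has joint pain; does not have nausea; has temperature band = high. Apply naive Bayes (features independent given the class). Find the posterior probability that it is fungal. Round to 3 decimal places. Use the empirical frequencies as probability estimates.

0.353

bacterial: (11/149) × (3/11) × (4/11) × (8/11) ≈ 0.00532475
viral: (107/149) × (59/107) × (42/107) × (26/107) ≈ 0.0377677
fungal: (31/149) × (8/31) × (15/31) × (28/31) ≈ 0.0234655
P(fungal | x) = 0.0234655 / 0.06655795 ≈ 0.353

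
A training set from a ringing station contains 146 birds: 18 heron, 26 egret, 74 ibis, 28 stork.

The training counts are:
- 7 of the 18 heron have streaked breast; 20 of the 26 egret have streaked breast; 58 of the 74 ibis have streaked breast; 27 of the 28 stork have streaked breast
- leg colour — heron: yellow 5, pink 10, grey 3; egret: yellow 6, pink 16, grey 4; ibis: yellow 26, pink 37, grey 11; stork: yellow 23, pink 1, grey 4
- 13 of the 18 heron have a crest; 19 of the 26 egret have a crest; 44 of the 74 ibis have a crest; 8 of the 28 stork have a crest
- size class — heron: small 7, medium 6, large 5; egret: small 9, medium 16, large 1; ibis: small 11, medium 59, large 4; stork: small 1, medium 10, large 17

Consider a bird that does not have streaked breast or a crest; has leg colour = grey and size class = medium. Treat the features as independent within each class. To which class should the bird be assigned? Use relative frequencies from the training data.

ibis

heron: (18/146) × (11/18) × (3/18) × (5/18) × (6/18) ≈ 0.00116269
egret: (26/146) × (6/26) × (4/26) × (7/26) × (16/26) ≈ 0.00104751
ibis: (74/146) × (16/74) × (11/74) × (30/74) × (59/74) ≈ 0.00526548
stork: (28/146) × (1/28) × (4/28) × (20/28) × (10/28) ≈ 0.000249611
Highest score → ibis.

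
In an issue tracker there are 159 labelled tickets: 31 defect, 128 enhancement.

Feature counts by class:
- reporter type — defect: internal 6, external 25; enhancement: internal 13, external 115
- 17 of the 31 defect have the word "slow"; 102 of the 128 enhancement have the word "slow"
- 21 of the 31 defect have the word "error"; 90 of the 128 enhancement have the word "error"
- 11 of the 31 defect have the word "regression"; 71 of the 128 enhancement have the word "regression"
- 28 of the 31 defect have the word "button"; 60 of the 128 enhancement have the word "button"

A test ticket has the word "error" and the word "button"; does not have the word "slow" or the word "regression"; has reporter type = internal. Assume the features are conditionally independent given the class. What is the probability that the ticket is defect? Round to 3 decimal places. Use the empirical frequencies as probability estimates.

defect: (31/159) × (6/31) × (14/31) × (21/31) × (20/31) × (28/31) ≈ 0.00672733
enhancement: (128/159) × (13/128) × (26/128) × (90/128) × (57/128) × (60/128) ≈ 0.00243752
P(defect | x) = 0.00672733 / 0.00916485 ≈ 0.734

0.734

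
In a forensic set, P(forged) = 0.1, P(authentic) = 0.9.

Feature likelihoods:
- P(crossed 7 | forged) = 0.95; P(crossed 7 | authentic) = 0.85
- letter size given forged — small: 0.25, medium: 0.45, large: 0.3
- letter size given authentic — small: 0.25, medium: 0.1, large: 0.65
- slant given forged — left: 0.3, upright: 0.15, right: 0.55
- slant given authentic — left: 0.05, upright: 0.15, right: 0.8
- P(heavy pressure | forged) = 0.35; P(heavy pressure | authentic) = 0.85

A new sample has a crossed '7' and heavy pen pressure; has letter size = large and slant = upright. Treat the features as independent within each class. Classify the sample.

forged: 0.1 × 0.95 × 0.3 × 0.15 × 0.35 = 0.00149625
authentic: 0.9 × 0.85 × 0.65 × 0.15 × 0.85 = 0.063399375
Highest score → authentic.

authentic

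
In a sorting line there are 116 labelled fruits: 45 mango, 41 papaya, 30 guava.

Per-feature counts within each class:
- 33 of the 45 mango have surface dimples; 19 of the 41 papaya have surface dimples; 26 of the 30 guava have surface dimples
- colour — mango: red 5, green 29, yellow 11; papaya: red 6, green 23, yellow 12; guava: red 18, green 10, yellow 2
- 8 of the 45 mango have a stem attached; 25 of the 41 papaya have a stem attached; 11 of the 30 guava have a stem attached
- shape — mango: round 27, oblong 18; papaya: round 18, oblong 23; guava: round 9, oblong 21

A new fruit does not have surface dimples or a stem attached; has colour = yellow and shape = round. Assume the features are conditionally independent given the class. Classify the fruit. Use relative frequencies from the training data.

mango: (45/116) × (12/45) × (11/45) × (37/45) × (27/45) ≈ 0.0124751
papaya: (41/116) × (22/41) × (12/41) × (16/41) × (18/41) ≈ 0.00951014
guava: (30/116) × (4/30) × (2/30) × (19/30) × (9/30) ≈ 0.000436782
Highest score → mango.

mango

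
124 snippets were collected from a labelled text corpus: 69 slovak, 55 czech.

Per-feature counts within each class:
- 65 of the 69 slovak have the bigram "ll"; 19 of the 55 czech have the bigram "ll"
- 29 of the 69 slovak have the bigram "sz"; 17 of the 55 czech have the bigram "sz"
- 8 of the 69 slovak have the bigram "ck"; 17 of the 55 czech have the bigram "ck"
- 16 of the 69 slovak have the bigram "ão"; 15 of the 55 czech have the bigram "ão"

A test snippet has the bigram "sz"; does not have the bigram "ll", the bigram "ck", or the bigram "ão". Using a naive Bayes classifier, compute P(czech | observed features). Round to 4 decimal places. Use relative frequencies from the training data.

slovak: (69/124) × (4/69) × (29/69) × (61/69) × (53/69) ≈ 0.0092065
czech: (55/124) × (36/55) × (17/55) × (38/55) × (40/55) ≈ 0.0450905
P(czech | x) = 0.0450905 / 0.054297 ≈ 0.8304

0.8304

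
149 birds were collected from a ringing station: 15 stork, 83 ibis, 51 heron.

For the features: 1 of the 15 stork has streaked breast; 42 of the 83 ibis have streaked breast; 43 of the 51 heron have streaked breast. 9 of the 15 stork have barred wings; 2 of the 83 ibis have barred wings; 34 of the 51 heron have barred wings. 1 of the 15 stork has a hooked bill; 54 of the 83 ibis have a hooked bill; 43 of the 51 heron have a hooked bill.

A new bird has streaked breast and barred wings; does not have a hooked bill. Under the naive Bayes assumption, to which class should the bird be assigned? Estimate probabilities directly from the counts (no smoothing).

stork: (15/149) × (1/15) × (9/15) × (14/15) ≈ 0.00375839
ibis: (83/149) × (42/83) × (2/83) × (29/83) ≈ 0.0023732
heron: (51/149) × (43/51) × (34/51) × (8/51) ≈ 0.0301794
Highest score → heron.

heron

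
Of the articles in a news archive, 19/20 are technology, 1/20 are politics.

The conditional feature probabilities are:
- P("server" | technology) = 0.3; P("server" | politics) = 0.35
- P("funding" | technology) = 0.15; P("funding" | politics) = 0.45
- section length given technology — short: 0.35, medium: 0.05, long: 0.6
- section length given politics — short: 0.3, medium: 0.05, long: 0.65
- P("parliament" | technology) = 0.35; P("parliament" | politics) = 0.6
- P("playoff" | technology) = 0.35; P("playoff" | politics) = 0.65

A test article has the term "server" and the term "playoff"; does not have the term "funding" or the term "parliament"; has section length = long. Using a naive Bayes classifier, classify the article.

technology

technology: 0.95 × 0.3 × (1−0.15) × 0.6 × (1−0.35) × 0.35 = 0.033067125
politics: 0.05 × 0.35 × (1−0.45) × 0.65 × (1−0.6) × 0.65 = 0.001626625
Highest score → technology.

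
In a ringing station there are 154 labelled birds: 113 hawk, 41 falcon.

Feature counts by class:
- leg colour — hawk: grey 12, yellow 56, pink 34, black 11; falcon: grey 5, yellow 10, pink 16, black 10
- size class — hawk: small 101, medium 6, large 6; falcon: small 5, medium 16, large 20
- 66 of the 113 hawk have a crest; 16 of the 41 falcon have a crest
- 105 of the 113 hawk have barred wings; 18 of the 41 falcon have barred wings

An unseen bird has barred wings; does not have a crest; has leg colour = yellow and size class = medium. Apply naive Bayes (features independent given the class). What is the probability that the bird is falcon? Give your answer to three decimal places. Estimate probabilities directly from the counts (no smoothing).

0.476

hawk: (113/154) × (56/113) × (6/113) × (47/113) × (105/113) ≈ 0.00746226
falcon: (41/154) × (10/41) × (16/41) × (25/41) × (18/41) ≈ 0.0067836
P(falcon | x) = 0.0067836 / 0.01424586 ≈ 0.476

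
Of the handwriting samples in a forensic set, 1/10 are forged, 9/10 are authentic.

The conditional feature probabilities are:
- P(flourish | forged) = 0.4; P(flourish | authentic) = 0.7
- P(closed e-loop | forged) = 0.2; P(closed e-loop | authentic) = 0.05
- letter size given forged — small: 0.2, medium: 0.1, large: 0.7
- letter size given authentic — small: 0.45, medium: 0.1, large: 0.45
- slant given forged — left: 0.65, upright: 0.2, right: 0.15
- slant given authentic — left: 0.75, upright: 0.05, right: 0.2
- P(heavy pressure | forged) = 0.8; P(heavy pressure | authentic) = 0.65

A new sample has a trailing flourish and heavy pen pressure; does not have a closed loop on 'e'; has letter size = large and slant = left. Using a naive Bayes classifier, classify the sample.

authentic

forged: 0.1 × 0.4 × (1−0.2) × 0.7 × 0.65 × 0.8 = 0.011648
authentic: 0.9 × 0.7 × (1−0.05) × 0.45 × 0.75 × 0.65 = 0.1312959375
Highest score → authentic.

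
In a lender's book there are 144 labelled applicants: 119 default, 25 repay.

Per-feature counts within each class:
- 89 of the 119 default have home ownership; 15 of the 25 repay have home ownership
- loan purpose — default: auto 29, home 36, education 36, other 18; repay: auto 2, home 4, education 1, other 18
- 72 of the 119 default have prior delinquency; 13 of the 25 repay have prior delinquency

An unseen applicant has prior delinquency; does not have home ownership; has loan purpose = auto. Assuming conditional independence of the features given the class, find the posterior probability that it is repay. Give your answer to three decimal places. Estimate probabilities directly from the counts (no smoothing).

default: (119/144) × (30/119) × (29/119) × (72/119) ≈ 0.0307182
repay: (25/144) × (10/25) × (2/25) × (13/25) ≈ 0.00288889
P(repay | x) = 0.00288889 / 0.03360709 ≈ 0.086

0.086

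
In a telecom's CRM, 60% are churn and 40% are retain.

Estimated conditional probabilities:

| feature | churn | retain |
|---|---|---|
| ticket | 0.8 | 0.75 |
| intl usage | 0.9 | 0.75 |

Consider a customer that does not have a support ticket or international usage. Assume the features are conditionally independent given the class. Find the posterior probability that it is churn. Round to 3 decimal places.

0.324

churn: 0.6 × (1−0.8) × (1−0.9) = 0.012
retain: 0.4 × (1−0.75) × (1−0.75) = 0.025
P(churn | x) = 0.012 / 0.037 ≈ 0.324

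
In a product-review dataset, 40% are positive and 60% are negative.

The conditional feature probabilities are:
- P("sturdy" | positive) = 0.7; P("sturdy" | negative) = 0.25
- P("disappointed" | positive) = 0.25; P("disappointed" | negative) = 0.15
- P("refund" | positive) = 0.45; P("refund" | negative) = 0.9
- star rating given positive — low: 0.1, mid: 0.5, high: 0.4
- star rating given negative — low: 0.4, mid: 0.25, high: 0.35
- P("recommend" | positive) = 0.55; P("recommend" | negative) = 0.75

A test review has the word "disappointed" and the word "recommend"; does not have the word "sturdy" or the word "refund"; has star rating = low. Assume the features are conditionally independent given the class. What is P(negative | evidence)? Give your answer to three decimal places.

0.691

positive: 0.4 × (1−0.7) × 0.25 × (1−0.45) × 0.1 × 0.55 = 0.0009075
negative: 0.6 × (1−0.25) × 0.15 × (1−0.9) × 0.4 × 0.75 = 0.002025
P(negative | x) = 0.002025 / 0.0029325 ≈ 0.691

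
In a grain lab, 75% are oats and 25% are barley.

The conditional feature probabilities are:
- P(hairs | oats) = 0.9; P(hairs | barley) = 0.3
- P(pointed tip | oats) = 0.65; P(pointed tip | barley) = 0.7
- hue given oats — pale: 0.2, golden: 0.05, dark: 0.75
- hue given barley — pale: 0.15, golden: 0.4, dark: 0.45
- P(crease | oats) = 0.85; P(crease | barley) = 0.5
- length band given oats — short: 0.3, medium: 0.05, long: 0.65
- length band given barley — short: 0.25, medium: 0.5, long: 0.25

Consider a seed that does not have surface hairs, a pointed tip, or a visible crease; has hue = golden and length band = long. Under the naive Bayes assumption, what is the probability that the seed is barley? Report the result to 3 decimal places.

0.954

oats: 0.75 × (1−0.9) × (1−0.65) × 0.05 × (1−0.85) × 0.65 = 0.00012796875
barley: 0.25 × (1−0.3) × (1−0.7) × 0.4 × (1−0.5) × 0.25 = 0.002625
P(barley | x) = 0.002625 / 0.00275296875 ≈ 0.954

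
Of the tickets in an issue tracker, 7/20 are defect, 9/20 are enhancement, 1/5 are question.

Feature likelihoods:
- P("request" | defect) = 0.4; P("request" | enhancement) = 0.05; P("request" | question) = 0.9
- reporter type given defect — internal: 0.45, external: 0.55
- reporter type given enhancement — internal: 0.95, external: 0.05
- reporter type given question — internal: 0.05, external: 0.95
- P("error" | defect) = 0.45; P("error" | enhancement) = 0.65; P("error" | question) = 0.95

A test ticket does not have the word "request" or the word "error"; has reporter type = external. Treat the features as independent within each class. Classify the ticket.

defect: 0.35 × (1−0.4) × 0.55 × (1−0.45) = 0.063525
enhancement: 0.45 × (1−0.05) × 0.05 × (1−0.65) = 0.00748125
question: 0.2 × (1−0.9) × 0.95 × (1−0.95) = 0.00095
Highest score → defect.

defect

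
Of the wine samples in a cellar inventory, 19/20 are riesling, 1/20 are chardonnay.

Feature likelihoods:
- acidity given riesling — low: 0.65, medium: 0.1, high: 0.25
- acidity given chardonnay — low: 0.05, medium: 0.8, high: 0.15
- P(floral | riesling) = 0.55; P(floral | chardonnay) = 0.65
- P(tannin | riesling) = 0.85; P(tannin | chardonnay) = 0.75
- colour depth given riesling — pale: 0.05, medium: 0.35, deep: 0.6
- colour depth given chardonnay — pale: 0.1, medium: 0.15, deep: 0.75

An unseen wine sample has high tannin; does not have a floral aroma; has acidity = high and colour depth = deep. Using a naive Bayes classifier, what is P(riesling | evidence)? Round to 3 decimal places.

0.974

riesling: 0.95 × 0.25 × (1−0.55) × 0.85 × 0.6 = 0.05450625
chardonnay: 0.05 × 0.15 × (1−0.65) × 0.75 × 0.75 = 0.0014765625
P(riesling | x) = 0.05450625 / 0.0559828125 ≈ 0.974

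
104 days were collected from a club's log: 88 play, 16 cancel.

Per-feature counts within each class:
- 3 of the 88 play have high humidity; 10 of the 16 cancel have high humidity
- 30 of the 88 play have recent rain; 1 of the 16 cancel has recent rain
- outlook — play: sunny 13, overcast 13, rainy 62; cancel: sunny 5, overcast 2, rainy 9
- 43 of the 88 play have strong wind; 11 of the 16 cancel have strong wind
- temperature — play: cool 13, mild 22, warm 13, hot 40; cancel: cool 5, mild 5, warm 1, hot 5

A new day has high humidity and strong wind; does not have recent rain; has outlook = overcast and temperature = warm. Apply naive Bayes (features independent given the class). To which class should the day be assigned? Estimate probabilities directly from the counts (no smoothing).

play: (88/104) × (3/88) × (58/88) × (13/88) × (43/88) × (13/88) ≈ 0.00020274
cancel: (16/104) × (10/16) × (15/16) × (2/16) × (11/16) × (1/16) ≈ 0.000484173
Highest score → cancel.

cancel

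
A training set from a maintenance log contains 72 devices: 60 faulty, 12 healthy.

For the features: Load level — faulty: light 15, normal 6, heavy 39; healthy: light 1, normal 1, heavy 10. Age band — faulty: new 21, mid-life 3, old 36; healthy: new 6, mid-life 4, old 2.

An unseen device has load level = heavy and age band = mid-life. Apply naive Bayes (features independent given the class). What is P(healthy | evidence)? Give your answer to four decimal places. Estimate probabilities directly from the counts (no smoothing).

0.6309

faulty: (60/72) × (39/60) × (3/60) ≈ 0.0270833
healthy: (12/72) × (10/12) × (4/12) ≈ 0.0462963
P(healthy | x) = 0.0462963 / 0.0733796 ≈ 0.6309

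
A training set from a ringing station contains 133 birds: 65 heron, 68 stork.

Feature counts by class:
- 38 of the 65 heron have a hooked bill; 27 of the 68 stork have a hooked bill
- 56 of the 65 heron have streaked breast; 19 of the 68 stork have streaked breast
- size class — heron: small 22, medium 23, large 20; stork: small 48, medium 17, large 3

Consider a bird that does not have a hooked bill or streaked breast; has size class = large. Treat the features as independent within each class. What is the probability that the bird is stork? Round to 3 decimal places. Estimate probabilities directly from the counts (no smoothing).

0.531

heron: (65/133) × (27/65) × (9/65) × (20/65) ≈ 0.00864884
stork: (68/133) × (41/68) × (49/68) × (3/68) ≈ 0.00980013
P(stork | x) = 0.00980013 / 0.01844897 ≈ 0.531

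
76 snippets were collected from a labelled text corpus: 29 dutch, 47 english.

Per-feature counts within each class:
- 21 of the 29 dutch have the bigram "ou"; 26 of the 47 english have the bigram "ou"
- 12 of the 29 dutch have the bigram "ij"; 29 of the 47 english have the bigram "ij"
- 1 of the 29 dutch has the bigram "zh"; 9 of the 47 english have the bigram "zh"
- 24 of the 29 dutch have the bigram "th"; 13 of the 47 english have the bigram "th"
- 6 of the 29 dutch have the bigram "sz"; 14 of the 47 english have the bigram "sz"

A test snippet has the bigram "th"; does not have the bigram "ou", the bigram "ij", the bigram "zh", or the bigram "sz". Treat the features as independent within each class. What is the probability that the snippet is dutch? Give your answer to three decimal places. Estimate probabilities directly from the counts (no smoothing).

dutch: (29/76) × (8/29) × (17/29) × (28/29) × (24/29) × (23/29) ≈ 0.0391048
english: (47/76) × (21/47) × (18/47) × (38/47) × (13/47) × (33/47) ≈ 0.016616
P(dutch | x) = 0.0391048 / 0.0557208 ≈ 0.702

0.702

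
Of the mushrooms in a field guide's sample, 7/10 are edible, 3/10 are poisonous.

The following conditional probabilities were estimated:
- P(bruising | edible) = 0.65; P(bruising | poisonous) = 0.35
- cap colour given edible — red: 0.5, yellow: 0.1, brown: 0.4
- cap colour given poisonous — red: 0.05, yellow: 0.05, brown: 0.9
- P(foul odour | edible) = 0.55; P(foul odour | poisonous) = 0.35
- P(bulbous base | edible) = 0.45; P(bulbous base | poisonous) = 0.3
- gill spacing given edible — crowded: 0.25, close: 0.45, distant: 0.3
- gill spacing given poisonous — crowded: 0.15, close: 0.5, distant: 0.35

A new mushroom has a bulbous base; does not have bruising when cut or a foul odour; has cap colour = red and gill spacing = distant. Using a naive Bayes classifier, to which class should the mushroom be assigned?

edible

edible: 0.7 × (1−0.65) × 0.5 × (1−0.55) × 0.45 × 0.3 = 0.007441875
poisonous: 0.3 × (1−0.35) × 0.05 × (1−0.35) × 0.3 × 0.35 = 0.0006654375
Highest score → edible.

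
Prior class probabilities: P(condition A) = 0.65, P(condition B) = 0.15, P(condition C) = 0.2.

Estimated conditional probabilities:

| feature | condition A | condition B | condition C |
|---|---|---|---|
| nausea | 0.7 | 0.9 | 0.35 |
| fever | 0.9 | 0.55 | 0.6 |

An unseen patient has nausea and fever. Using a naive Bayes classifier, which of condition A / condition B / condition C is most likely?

condition A

condition A: 0.65 × 0.7 × 0.9 = 0.4095
condition B: 0.15 × 0.9 × 0.55 = 0.07425
condition C: 0.2 × 0.35 × 0.6 = 0.042
Highest score → condition A.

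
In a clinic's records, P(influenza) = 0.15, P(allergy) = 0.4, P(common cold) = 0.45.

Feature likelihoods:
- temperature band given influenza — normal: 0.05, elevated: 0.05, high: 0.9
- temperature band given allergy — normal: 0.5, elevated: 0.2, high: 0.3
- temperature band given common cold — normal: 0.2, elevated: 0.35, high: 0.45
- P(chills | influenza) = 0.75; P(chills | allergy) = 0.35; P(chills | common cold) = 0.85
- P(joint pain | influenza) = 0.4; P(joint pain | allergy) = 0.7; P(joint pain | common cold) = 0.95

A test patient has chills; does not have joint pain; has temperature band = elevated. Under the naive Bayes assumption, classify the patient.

influenza: 0.15 × 0.05 × 0.75 × (1−0.4) = 0.003375
allergy: 0.4 × 0.2 × 0.35 × (1−0.7) = 0.0084
common cold: 0.45 × 0.35 × 0.85 × (1−0.95) = 0.00669375
Highest score → allergy.

allergy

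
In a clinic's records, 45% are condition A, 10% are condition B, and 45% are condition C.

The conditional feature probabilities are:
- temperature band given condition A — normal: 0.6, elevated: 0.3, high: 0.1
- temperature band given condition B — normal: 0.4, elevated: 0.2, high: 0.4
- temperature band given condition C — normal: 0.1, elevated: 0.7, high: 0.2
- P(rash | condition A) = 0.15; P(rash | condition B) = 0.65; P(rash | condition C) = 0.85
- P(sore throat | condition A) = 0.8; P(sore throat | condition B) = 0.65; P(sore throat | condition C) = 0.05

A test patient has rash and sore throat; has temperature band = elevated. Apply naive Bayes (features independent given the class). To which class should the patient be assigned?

condition A: 0.45 × 0.3 × 0.15 × 0.8 = 0.0162
condition B: 0.1 × 0.2 × 0.65 × 0.65 = 0.00845
condition C: 0.45 × 0.7 × 0.85 × 0.05 = 0.0133875
Highest score → condition A.

condition A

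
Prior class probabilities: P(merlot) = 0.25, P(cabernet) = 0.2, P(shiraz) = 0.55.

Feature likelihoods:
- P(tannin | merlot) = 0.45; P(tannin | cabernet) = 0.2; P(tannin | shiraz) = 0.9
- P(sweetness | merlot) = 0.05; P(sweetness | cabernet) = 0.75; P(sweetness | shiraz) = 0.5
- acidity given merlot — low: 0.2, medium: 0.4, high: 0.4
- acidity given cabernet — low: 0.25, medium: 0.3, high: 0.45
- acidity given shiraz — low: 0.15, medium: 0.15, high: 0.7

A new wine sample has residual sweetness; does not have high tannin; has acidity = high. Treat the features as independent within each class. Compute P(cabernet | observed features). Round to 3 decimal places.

merlot: 0.25 × (1−0.45) × 0.05 × 0.4 = 0.00275
cabernet: 0.2 × (1−0.2) × 0.75 × 0.45 = 0.054
shiraz: 0.55 × (1−0.9) × 0.5 × 0.7 = 0.01925
P(cabernet | x) = 0.054 / 0.076 ≈ 0.711

0.711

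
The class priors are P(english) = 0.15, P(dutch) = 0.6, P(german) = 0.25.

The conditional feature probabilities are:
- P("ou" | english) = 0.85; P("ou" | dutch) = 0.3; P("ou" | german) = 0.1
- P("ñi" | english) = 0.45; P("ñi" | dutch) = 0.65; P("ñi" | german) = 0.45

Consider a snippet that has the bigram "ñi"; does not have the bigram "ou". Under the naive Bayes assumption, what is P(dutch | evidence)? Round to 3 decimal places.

english: 0.15 × (1−0.85) × 0.45 = 0.010125
dutch: 0.6 × (1−0.3) × 0.65 = 0.273
german: 0.25 × (1−0.1) × 0.45 = 0.10125
P(dutch | x) = 0.273 / 0.384375 ≈ 0.710

0.710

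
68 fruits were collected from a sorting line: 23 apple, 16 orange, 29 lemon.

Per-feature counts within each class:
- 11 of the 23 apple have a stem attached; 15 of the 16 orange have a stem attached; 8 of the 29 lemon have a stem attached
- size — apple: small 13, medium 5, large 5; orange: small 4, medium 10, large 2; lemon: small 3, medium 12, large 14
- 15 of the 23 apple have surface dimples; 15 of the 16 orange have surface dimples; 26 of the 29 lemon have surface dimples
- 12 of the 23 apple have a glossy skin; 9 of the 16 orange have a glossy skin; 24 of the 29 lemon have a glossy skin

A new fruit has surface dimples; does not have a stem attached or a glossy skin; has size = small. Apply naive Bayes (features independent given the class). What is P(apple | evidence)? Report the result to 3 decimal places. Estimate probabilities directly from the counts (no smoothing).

apple: (23/68) × (12/23) × (13/23) × (15/23) × (11/23) ≈ 0.0311112
orange: (16/68) × (1/16) × (4/16) × (15/16) × (7/16) ≈ 0.00150793
lemon: (29/68) × (21/29) × (3/29) × (26/29) × (5/29) ≈ 0.00493834
P(apple | x) = 0.0311112 / 0.03755747 ≈ 0.828

0.828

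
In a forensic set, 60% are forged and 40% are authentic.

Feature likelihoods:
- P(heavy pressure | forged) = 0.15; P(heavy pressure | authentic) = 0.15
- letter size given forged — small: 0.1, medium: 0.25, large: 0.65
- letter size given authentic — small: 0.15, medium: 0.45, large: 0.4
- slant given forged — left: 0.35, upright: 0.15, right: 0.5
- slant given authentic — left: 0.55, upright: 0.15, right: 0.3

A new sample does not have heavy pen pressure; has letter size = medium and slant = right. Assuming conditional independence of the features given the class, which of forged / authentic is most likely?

forged: 0.6 × (1−0.15) × 0.25 × 0.5 = 0.06375
authentic: 0.4 × (1−0.15) × 0.45 × 0.3 = 0.0459
Highest score → forged.

forged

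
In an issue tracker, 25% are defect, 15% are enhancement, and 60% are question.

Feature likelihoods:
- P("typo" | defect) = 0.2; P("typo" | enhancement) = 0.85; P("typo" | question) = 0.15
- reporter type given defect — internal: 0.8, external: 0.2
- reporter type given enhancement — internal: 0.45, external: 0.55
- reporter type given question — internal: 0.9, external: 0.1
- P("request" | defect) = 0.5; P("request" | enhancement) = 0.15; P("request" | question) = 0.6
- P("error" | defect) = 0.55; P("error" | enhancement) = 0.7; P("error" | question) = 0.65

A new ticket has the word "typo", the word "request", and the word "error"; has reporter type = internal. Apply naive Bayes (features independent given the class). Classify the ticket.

defect: 0.25 × 0.2 × 0.8 × 0.5 × 0.55 = 0.011
enhancement: 0.15 × 0.85 × 0.45 × 0.15 × 0.7 = 0.006024375
question: 0.6 × 0.15 × 0.9 × 0.6 × 0.65 = 0.03159
Highest score → question.

question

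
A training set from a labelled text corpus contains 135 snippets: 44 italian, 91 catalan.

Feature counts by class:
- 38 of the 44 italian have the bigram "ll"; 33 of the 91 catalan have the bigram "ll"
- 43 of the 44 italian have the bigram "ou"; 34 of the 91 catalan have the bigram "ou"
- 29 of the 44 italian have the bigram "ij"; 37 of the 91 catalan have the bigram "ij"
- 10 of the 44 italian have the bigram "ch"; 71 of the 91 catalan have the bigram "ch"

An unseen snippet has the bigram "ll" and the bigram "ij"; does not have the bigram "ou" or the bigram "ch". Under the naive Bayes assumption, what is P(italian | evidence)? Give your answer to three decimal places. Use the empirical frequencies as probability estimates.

0.192

italian: (44/135) × (38/44) × (1/44) × (29/44) × (34/44) ≈ 0.00325813
catalan: (91/135) × (33/91) × (57/91) × (37/91) × (20/91) ≈ 0.0136824
P(italian | x) = 0.00325813 / 0.01694053 ≈ 0.192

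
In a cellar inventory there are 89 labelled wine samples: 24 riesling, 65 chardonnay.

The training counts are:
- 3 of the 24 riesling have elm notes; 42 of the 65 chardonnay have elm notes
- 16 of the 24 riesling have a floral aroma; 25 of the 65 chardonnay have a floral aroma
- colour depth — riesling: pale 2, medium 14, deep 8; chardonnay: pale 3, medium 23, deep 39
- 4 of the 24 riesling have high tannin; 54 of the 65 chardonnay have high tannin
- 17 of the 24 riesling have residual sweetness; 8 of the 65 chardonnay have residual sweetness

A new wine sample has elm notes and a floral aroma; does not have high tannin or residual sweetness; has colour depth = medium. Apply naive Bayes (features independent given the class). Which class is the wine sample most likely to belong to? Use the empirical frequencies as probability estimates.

riesling: (24/89) × (3/24) × (16/24) × (14/24) × (20/24) × (7/24) ≈ 0.00318612
chardonnay: (65/89) × (42/65) × (25/65) × (23/65) × (11/65) × (57/65) ≈ 0.00953106
Highest score → chardonnay.

chardonnay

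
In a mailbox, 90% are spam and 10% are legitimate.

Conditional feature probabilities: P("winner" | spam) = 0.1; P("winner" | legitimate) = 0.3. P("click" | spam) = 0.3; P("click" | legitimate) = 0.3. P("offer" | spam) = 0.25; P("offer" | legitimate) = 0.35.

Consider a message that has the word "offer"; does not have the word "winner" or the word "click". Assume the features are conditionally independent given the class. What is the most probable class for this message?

spam: 0.9 × (1−0.1) × (1−0.3) × 0.25 = 0.14175
legitimate: 0.1 × (1−0.3) × (1−0.3) × 0.35 = 0.01715
Highest score → spam.

spam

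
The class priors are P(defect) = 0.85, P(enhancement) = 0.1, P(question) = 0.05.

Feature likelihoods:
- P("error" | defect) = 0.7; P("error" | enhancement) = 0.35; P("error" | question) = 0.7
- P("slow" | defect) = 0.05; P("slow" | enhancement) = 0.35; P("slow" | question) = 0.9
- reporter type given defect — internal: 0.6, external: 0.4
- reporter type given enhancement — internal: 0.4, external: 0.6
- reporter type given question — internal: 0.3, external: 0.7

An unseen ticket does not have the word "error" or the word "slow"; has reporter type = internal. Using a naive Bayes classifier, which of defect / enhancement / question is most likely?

defect

defect: 0.85 × (1−0.7) × (1−0.05) × 0.6 = 0.14535
enhancement: 0.1 × (1−0.35) × (1−0.35) × 0.4 = 0.0169
question: 0.05 × (1−0.7) × (1−0.9) × 0.3 = 0.00045
Highest score → defect.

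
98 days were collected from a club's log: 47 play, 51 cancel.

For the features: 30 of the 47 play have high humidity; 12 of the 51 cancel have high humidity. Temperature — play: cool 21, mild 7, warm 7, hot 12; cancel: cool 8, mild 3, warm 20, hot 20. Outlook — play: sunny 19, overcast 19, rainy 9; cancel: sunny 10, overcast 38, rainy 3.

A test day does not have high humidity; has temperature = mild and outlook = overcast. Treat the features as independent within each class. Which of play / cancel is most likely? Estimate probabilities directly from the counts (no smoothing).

play: (47/98) × (17/47) × (7/47) × (19/47) ≈ 0.0104443
cancel: (51/98) × (39/51) × (3/51) × (38/51) ≈ 0.0174423
Highest score → cancel.

cancel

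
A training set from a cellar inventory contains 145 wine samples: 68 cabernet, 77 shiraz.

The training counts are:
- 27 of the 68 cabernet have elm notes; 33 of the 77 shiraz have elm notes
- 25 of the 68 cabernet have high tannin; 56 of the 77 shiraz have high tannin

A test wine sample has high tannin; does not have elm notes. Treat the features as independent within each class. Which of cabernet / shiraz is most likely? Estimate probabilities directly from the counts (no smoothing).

shiraz

cabernet: (68/145) × (41/68) × (25/68) ≈ 0.103955
shiraz: (77/145) × (44/77) × (56/77) ≈ 0.22069
Highest score → shiraz.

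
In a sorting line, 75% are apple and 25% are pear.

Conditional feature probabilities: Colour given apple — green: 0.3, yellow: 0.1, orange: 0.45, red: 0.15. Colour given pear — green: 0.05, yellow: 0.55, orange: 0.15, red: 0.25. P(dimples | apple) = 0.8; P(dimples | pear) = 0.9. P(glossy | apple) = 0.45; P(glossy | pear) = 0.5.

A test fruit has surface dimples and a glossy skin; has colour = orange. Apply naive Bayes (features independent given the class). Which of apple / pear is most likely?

apple: 0.75 × 0.45 × 0.8 × 0.45 = 0.1215
pear: 0.25 × 0.15 × 0.9 × 0.5 = 0.016875
Highest score → apple.

apple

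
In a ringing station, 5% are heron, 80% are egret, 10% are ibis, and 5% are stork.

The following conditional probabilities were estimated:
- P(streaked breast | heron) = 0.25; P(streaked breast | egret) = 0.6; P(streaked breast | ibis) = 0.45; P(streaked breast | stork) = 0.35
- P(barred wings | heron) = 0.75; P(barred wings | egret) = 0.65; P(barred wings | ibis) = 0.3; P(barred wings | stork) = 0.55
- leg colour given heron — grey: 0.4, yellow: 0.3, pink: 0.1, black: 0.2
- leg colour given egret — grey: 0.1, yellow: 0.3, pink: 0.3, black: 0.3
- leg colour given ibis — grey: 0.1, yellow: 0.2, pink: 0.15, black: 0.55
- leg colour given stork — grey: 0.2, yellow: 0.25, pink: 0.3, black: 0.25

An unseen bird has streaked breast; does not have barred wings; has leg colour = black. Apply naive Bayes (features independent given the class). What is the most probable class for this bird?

egret

heron: 0.05 × 0.25 × (1−0.75) × 0.2 = 0.000625
egret: 0.8 × 0.6 × (1−0.65) × 0.3 = 0.0504
ibis: 0.1 × 0.45 × (1−0.3) × 0.55 = 0.017325
stork: 0.05 × 0.35 × (1−0.55) × 0.25 = 0.00196875
Highest score → egret.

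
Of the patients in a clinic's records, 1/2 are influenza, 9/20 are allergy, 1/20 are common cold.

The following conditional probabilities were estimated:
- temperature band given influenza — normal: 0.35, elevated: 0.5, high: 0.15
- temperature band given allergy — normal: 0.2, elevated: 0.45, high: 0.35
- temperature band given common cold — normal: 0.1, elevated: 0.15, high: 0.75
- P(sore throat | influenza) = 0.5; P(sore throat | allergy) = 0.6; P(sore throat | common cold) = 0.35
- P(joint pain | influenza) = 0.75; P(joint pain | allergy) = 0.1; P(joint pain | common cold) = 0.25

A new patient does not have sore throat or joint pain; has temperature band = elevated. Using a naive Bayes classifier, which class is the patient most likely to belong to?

influenza: 0.5 × 0.5 × (1−0.5) × (1−0.75) = 0.03125
allergy: 0.45 × 0.45 × (1−0.6) × (1−0.1) = 0.0729
common cold: 0.05 × 0.15 × (1−0.35) × (1−0.25) = 0.00365625
Highest score → allergy.

allergy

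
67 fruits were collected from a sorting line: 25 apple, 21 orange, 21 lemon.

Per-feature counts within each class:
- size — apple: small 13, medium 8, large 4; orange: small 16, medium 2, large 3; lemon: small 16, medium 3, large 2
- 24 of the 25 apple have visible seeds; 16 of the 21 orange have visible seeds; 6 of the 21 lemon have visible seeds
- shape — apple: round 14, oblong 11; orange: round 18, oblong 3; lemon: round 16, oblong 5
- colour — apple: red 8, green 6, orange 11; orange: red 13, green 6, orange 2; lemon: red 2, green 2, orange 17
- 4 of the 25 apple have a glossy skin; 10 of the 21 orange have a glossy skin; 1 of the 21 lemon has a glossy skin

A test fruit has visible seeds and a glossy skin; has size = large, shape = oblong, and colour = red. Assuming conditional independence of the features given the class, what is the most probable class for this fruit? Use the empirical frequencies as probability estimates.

apple: (25/67) × (4/25) × (24/25) × (11/25) × (8/25) × (4/25) ≈ 0.00129116
orange: (21/67) × (3/21) × (16/21) × (3/21) × (13/21) × (10/21) ≈ 0.00143666
lemon: (21/67) × (2/21) × (6/21) × (5/21) × (2/21) × (1/21) ≈ 0.00000920936
Highest score → orange.

orange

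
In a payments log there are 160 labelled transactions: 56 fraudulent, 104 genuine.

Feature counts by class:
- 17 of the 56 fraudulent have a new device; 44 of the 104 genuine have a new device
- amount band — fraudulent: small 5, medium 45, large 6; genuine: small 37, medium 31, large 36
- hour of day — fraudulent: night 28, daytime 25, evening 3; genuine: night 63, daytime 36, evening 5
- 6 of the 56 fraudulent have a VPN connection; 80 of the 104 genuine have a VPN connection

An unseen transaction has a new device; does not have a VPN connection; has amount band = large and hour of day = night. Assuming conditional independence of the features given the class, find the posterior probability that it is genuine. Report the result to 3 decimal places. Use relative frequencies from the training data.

0.724

fraudulent: (56/160) × (17/56) × (6/56) × (28/56) × (50/56) ≈ 0.00508211
genuine: (104/160) × (44/104) × (36/104) × (63/104) × (24/104) ≈ 0.0133072
P(genuine | x) = 0.0133072 / 0.01838931 ≈ 0.724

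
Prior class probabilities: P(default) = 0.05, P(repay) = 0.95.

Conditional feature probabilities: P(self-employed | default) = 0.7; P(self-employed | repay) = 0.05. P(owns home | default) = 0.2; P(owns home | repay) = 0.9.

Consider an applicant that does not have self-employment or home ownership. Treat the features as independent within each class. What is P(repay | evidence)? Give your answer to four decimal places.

0.8826

default: 0.05 × (1−0.7) × (1−0.2) = 0.012
repay: 0.95 × (1−0.05) × (1−0.9) = 0.09025
P(repay | x) = 0.09025 / 0.10225 ≈ 0.8826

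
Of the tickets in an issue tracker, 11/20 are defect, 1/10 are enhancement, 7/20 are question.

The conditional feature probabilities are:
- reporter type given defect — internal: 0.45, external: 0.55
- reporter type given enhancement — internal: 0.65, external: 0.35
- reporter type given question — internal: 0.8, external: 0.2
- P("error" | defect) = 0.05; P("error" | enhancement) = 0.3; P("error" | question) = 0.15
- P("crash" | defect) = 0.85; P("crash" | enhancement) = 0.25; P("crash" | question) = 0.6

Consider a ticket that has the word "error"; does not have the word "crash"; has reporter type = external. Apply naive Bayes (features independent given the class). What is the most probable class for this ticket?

enhancement

defect: 0.55 × 0.55 × 0.05 × (1−0.85) = 0.00226875
enhancement: 0.1 × 0.35 × 0.3 × (1−0.25) = 0.007875
question: 0.35 × 0.2 × 0.15 × (1−0.6) = 0.0042
Highest score → enhancement.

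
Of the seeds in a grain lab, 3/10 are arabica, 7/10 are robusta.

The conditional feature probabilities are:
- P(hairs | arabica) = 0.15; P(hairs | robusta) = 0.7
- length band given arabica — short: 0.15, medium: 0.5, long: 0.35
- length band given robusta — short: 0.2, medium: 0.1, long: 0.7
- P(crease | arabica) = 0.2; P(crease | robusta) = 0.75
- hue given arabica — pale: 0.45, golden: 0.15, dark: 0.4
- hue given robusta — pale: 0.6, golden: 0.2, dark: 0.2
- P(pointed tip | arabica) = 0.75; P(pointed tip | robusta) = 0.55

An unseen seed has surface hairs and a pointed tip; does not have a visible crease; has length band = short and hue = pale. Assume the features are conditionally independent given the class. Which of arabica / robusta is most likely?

robusta

arabica: 0.3 × 0.15 × 0.15 × (1−0.2) × 0.45 × 0.75 = 0.0018225
robusta: 0.7 × 0.7 × 0.2 × (1−0.75) × 0.6 × 0.55 = 0.008085
Highest score → robusta.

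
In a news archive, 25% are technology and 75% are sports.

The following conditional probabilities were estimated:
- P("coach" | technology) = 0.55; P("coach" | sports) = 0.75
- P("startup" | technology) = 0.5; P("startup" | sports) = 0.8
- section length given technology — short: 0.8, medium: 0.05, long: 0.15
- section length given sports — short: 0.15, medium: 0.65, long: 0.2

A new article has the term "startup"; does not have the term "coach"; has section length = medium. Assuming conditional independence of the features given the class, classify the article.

sports

technology: 0.25 × (1−0.55) × 0.5 × 0.05 = 0.0028125
sports: 0.75 × (1−0.75) × 0.8 × 0.65 = 0.0975
Highest score → sports.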